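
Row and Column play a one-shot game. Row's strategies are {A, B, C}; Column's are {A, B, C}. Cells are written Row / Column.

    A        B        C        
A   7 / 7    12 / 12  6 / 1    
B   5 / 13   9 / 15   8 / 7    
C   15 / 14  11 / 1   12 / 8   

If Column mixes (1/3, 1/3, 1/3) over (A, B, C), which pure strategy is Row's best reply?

C

Row's best reply maximizes expected payoff against the mix.
A: (1/3)·7 + (1/3)·12 + (1/3)·6 = 25/3
B: (1/3)·5 + (1/3)·9 + (1/3)·8 = 22/3
C: (1/3)·15 + (1/3)·11 + (1/3)·12 = 38/3
Highest expected payoff is 38/3, from C.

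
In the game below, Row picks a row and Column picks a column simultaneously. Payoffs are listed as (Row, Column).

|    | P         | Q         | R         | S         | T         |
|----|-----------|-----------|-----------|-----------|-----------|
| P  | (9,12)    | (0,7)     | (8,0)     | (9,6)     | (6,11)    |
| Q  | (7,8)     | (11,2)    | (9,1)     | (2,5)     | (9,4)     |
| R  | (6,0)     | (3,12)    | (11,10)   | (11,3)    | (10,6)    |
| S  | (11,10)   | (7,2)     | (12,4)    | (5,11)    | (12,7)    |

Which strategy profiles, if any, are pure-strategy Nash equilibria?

Find each player's best response to every opponent strategy; NE are the intersections.
Row's best responses — vs P: S (payoff 11); vs Q: Q (payoff 11); vs R: S (payoff 12); vs S: R (payoff 11); vs T: S (payoff 12).
Column's best responses — vs P: P (payoff 12); vs Q: P (payoff 8); vs R: Q (payoff 12); vs S: S (payoff 11).
No cell has both players best-responding. For instance, Row's best reply to Q is Q, but against Q Column prefers P over Q.

None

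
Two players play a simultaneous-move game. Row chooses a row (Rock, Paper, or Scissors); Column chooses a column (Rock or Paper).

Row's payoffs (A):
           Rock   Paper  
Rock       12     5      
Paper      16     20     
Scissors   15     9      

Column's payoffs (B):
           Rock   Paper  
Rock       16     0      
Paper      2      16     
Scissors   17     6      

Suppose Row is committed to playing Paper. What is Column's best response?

Paper

With Row fixed at Paper, Column's payoffs are: Rock → 2, Paper → 16.
The maximum is 16, achieved by Paper.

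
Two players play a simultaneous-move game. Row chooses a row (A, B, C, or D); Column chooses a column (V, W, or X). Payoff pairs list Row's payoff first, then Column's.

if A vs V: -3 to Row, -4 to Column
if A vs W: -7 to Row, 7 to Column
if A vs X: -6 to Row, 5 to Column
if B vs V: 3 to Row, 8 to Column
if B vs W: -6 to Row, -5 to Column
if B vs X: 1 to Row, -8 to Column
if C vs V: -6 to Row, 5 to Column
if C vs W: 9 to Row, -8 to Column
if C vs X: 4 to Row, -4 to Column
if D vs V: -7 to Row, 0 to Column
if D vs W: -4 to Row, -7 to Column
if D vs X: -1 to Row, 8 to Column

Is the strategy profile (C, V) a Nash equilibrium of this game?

Holding Column at V: Row gets -6 from C but could get 3 by switching to B. Row has a profitable deviation.

No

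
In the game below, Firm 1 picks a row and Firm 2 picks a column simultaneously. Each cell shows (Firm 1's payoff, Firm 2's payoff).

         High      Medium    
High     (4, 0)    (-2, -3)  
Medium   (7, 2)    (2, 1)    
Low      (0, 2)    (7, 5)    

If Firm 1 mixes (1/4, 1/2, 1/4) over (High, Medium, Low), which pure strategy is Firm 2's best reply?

Firm 2's best reply maximizes expected payoff against the mix.
High: (1/4)·0 + (1/2)·2 + (1/4)·2 = 3/2
Medium: (1/4)·(-3) + (1/2)·1 + (1/4)·5 = 1
Highest expected payoff is 3/2, from High.

High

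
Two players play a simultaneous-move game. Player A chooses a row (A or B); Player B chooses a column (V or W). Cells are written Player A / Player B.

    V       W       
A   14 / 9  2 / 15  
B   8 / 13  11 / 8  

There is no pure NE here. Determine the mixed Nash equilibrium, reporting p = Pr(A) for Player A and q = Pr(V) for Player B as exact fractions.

Each player's mixing probability is pinned down by making the *other* player indifferent.
Player B indifferent between V and W: p·9 + (1−p)·13 = p·15 + (1−p)·8 ⟹ 13 + (-4)p = 8 + 7p ⟹ p = 5/11.
Player A indifferent between A and B: q·14 + (1−q)·2 = q·8 + (1−q)·11 ⟹ 2 + 12q = 11 + (-3)q ⟹ q = 3/5.

p = 5/11, q = 3/5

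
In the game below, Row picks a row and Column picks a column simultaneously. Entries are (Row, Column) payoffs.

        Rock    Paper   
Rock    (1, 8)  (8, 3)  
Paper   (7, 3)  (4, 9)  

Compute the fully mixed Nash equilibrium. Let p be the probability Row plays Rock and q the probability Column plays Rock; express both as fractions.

p = 6/11, q = 2/5

Each player's mixing probability is pinned down by making the *other* player indifferent.
Column indifferent between Rock and Paper: p·8 + (1−p)·3 = p·3 + (1−p)·9 ⟹ 3 + 5p = 9 + (-6)p ⟹ p = 6/11.
Row indifferent between Rock and Paper: q·1 + (1−q)·8 = q·7 + (1−q)·4 ⟹ 8 + (-7)q = 4 + 3q ⟹ q = 2/5.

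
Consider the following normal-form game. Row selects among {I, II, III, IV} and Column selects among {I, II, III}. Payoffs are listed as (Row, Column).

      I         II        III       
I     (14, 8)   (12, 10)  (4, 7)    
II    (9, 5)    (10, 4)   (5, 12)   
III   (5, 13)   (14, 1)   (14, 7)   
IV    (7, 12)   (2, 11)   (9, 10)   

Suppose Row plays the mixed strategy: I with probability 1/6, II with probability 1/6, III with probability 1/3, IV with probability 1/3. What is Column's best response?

I

Compute Column's expected payoff from each pure strategy against the given mix.
I: (1/6)·8 + (1/6)·5 + (1/3)·13 + (1/3)·12 = 21/2
II: (1/6)·10 + (1/6)·4 + (1/3)·1 + (1/3)·11 = 19/3
III: (1/6)·7 + (1/6)·12 + (1/3)·7 + (1/3)·10 = 53/6
Highest expected payoff is 21/2, from I.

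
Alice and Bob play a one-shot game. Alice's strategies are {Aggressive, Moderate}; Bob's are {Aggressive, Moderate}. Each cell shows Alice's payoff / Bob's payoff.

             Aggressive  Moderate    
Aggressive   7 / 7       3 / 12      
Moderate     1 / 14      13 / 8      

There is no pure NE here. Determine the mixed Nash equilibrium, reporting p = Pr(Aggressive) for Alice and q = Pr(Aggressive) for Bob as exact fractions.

In a mixed NE each player is indifferent between their pure strategies, so the opponent's mix sets the indifference.
Bob indifferent between Aggressive and Moderate: p·7 + (1−p)·14 = p·12 + (1−p)·8 ⟹ 14 + (-7)p = 8 + 4p ⟹ p = 6/11.
Alice indifferent between Aggressive and Moderate: q·7 + (1−q)·3 = q·1 + (1−q)·13 ⟹ 3 + 4q = 13 + (-12)q ⟹ q = 5/8.

p = 6/11, q = 5/8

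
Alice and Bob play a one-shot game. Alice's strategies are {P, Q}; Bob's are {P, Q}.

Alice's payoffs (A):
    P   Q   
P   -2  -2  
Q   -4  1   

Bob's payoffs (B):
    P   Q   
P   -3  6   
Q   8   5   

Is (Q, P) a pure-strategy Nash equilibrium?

No

Holding Bob at P: Alice gets -4 from Q but could get -2 by switching to P. Alice has a profitable deviation.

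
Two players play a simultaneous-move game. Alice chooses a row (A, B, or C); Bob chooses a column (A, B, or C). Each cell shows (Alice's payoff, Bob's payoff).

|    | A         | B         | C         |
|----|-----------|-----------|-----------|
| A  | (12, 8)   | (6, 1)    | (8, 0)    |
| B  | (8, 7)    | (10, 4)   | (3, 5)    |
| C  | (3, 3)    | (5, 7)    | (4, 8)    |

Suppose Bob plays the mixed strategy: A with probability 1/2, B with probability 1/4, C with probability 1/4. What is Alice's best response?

A

Compute Alice's expected payoff from each pure strategy against the given mix.
A: (1/2)·12 + (1/4)·6 + (1/4)·8 = 19/2
B: (1/2)·8 + (1/4)·10 + (1/4)·3 = 29/4
C: (1/2)·3 + (1/4)·5 + (1/4)·4 = 15/4
Highest expected payoff is 19/2, from A.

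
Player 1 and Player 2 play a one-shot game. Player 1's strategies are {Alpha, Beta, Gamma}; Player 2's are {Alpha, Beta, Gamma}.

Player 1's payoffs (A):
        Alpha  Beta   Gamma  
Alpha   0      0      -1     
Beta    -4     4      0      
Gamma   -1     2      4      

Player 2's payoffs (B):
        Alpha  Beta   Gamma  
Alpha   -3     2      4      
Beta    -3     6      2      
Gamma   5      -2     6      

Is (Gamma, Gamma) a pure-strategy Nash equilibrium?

Holding Player 2 at Gamma: Player 1 gets 4 from Gamma, versus -1 from Alpha, 0 from Beta. No profitable deviation for Player 1.
Holding Player 1 at Gamma: Player 2 gets 6 from Gamma, versus 5 from Alpha, -2 from Beta. No profitable deviation for Player 2 either.

Yes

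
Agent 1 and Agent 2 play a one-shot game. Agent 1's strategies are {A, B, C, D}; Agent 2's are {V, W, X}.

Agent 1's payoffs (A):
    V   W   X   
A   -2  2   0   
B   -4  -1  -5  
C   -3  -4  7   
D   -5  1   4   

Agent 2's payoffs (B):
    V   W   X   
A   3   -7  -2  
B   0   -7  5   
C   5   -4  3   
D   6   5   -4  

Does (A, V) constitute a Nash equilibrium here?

Yes

Holding Agent 2 at V: Agent 1 gets -2 from A, versus -4 from B, -3 from C, -5 from D. No profitable deviation for Agent 1.
Holding Agent 1 at A: Agent 2 gets 3 from V, versus -7 from W, -2 from X. No profitable deviation for Agent 2 either.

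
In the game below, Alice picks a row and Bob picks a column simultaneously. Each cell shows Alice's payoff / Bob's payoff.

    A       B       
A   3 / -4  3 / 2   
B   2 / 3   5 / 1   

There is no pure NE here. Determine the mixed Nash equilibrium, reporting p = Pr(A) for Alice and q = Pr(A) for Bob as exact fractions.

In a mixed NE each player is indifferent between their pure strategies, so the opponent's mix sets the indifference.
Bob indifferent between A and B: p·(-4) + (1−p)·3 = p·2 + (1−p)·1 ⟹ 3 + (-7)p = 1 + 1p ⟹ p = 1/4.
Alice indifferent between A and B: q·3 + (1−q)·3 = q·2 + (1−q)·5 ⟹ 3 + 0q = 5 + (-3)q ⟹ q = 2/3.

p = 1/4, q = 2/3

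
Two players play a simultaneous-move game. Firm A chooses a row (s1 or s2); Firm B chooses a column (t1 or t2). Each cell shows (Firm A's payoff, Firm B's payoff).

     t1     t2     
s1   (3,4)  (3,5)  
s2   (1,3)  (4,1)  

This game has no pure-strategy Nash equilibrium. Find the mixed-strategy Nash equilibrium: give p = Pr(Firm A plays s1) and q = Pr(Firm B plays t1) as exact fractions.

In a mixed NE each player is indifferent between their pure strategies, so the opponent's mix sets the indifference.
Firm B indifferent between t1 and t2: p·4 + (1−p)·3 = p·5 + (1−p)·1 ⟹ 3 + 1p = 1 + 4p ⟹ p = 2/3.
Firm A indifferent between s1 and s2: q·3 + (1−q)·3 = q·1 + (1−q)·4 ⟹ 3 + 0q = 4 + (-3)q ⟹ q = 1/3.

p = 2/3, q = 1/3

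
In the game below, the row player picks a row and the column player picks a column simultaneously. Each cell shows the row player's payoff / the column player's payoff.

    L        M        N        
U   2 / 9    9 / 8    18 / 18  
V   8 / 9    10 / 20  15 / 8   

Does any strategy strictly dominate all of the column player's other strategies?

A strategy is strictly dominant if it gives the column player a strictly higher payoff than every other strategy, against every choice by the opponent.
L is not dominant: against U, N gives 18 > 9.
M is not dominant: against U, L gives 9 > 8.
N is not dominant: against V, L gives 9 > 8.
No single strategy is best against every opponent action.

No strictly dominant strategy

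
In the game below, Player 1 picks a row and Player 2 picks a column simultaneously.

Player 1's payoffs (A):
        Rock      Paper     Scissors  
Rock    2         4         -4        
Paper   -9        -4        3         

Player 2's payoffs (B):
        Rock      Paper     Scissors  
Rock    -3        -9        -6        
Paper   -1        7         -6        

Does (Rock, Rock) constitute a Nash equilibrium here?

Yes

Holding Player 2 at Rock: Player 1 gets 2 from Rock, versus -9 from Paper. No profitable deviation for Player 1.
Holding Player 1 at Rock: Player 2 gets -3 from Rock, versus -9 from Paper, -6 from Scissors. No profitable deviation for Player 2 either.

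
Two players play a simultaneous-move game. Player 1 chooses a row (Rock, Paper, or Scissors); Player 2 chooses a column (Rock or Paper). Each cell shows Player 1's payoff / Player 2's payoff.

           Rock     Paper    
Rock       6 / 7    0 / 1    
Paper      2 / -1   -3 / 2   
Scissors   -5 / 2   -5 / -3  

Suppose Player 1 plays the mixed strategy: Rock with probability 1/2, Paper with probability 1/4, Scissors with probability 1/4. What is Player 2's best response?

Compute Player 2's expected payoff from each pure strategy against the given mix.
Rock: (1/2)·7 + (1/4)·(-1) + (1/4)·2 = 15/4
Paper: (1/2)·1 + (1/4)·2 + (1/4)·(-3) = 1/4
Highest expected payoff is 15/4, from Rock.

Rock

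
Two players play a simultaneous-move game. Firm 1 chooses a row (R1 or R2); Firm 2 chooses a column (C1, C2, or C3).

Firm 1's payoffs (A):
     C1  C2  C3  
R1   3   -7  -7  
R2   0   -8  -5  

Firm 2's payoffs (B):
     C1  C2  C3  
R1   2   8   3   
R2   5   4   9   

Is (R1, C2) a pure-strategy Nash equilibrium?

Holding Firm 2 at C2: Firm 1 gets -7 from R1, versus -8 from R2. No profitable deviation for Firm 1.
Holding Firm 1 at R1: Firm 2 gets 8 from C2, versus 2 from C1, 3 from C3. No profitable deviation for Firm 2 either.

Yes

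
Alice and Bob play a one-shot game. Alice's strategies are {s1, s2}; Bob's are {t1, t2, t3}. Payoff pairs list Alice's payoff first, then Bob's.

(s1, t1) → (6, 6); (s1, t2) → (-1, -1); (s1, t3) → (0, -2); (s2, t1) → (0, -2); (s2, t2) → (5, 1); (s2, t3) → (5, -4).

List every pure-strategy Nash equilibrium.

Check mutual best responses: a cell is a NE iff neither player can gain by unilaterally deviating.
Alice's best responses — vs t1: s1 (payoff 6); vs t2: s2 (payoff 5); vs t3: s2 (payoff 5).
Bob's best responses — vs s1: t1 (payoff 6); vs s2: t2 (payoff 1).
Mutual best responses occur at (s1, t1) and (s2, t2); at each, neither player gains by switching.

(s1, t1) and (s2, t2)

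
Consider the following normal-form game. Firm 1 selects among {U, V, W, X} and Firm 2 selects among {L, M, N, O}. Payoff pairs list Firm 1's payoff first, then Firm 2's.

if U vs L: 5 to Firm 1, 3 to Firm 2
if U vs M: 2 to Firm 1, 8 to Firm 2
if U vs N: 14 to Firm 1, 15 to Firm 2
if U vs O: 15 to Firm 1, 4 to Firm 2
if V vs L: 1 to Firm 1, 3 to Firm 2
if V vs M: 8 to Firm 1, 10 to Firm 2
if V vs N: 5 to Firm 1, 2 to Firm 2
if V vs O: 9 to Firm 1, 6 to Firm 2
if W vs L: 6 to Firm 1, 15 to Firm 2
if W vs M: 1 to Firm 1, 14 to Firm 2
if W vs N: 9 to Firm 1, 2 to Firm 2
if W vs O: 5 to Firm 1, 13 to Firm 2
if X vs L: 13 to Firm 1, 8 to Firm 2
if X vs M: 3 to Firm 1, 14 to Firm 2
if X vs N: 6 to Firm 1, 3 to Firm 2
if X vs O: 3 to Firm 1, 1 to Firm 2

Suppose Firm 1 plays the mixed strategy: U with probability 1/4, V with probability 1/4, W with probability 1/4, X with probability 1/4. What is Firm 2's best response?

Firm 2's best reply maximizes expected payoff against the mix.
L: (1/4)·3 + (1/4)·3 + (1/4)·15 + (1/4)·8 = 29/4
M: (1/4)·8 + (1/4)·10 + (1/4)·14 + (1/4)·14 = 23/2
N: (1/4)·15 + (1/4)·2 + (1/4)·2 + (1/4)·3 = 11/2
O: (1/4)·4 + (1/4)·6 + (1/4)·13 + (1/4)·1 = 6
Highest expected payoff is 23/2, from M.

M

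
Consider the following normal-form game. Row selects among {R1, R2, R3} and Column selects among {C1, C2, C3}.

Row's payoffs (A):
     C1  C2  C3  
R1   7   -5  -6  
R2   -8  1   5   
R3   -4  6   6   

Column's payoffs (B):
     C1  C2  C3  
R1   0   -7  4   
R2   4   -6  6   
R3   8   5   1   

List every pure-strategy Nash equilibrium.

There is no pure-strategy Nash equilibrium

Find each player's best response to every opponent strategy; NE are the intersections.
Row's best responses — vs C1: R1 (payoff 7); vs C2: R3 (payoff 6); vs C3: R3 (payoff 6).
Column's best responses — vs R1: C3 (payoff 4); vs R2: C3 (payoff 6); vs R3: C1 (payoff 8).
No cell has both players best-responding. For instance, Row's best reply to C1 is R1, but against R1 Column prefers C3 over C1.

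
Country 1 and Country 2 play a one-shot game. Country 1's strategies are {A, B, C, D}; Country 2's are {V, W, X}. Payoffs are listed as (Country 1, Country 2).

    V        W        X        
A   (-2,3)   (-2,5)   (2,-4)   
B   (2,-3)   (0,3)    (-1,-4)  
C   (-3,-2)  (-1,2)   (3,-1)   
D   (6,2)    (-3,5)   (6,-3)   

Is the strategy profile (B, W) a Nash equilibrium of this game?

Holding Country 2 at W: Country 1 gets 0 from B, versus -2 from A, -1 from C, -3 from D. No profitable deviation for Country 1.
Holding Country 1 at B: Country 2 gets 3 from W, versus -3 from V, -4 from X. No profitable deviation for Country 2 either.

Yes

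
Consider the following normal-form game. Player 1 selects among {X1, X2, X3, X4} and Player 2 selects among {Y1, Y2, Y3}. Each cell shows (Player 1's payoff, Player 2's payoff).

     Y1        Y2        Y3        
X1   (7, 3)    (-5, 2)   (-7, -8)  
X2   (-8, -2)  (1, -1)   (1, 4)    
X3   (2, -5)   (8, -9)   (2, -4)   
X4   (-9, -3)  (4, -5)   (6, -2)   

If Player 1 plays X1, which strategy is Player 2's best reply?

Y1

With Player 1 fixed at X1, Player 2's payoffs are: Y1 → 3, Y2 → 2, Y3 → -8.
The maximum is 3, achieved by Y1.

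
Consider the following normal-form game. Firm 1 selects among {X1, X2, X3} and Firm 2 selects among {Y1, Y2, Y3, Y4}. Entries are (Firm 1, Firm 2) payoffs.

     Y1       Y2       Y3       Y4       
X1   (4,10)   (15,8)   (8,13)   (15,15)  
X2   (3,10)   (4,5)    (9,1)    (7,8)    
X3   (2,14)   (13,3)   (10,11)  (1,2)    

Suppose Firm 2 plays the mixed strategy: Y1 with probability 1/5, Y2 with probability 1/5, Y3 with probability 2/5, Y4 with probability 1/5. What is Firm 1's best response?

Firm 1's best reply maximizes expected payoff against the mix.
X1: (1/5)·4 + (1/5)·15 + (2/5)·8 + (1/5)·15 = 10
X2: (1/5)·3 + (1/5)·4 + (2/5)·9 + (1/5)·7 = 32/5
X3: (1/5)·2 + (1/5)·13 + (2/5)·10 + (1/5)·1 = 36/5
Highest expected payoff is 10, from X1.

X1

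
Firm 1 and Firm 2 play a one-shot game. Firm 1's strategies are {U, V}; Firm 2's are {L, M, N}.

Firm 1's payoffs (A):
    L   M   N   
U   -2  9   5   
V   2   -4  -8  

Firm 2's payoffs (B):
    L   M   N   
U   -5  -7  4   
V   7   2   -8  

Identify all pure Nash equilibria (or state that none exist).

(U, N) and (V, L)

A profile is a Nash equilibrium when each player is best-responding to the other.
Firm 1's best responses — vs L: V (payoff 2); vs M: U (payoff 9); vs N: U (payoff 5).
Firm 2's best responses — vs U: N (payoff 4); vs V: L (payoff 7).
Mutual best responses occur at (U, N) and (V, L); at each, neither player gains by switching.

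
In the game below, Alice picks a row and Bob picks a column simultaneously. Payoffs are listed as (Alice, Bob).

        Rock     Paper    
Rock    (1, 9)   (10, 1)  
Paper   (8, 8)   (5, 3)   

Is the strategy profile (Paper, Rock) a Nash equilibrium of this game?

Yes

Holding Bob at Rock: Alice gets 8 from Paper, versus 1 from Rock. No profitable deviation for Alice.
Holding Alice at Paper: Bob gets 8 from Rock, versus 3 from Paper. No profitable deviation for Bob either.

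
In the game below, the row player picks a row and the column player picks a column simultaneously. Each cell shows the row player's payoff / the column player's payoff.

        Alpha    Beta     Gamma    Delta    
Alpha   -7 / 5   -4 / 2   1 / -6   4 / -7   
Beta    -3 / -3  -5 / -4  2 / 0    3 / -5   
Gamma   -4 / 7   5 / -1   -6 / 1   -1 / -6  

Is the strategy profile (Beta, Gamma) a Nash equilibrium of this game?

Holding the column player at Gamma: the row player gets 2 from Beta, versus 1 from Alpha, -6 from Gamma. No profitable deviation for the row player.
Holding the row player at Beta: the column player gets 0 from Gamma, versus -3 from Alpha, -4 from Beta, -5 from Delta. No profitable deviation for the column player either.

Yes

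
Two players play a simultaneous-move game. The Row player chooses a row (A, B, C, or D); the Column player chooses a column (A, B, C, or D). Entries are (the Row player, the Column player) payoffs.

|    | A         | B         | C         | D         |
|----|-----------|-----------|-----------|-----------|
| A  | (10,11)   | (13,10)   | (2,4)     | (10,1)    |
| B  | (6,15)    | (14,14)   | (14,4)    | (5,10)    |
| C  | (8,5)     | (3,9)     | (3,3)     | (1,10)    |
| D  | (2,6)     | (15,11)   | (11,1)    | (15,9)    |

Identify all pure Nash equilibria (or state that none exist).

(A, A) and (D, B)

Find each player's best response to every opponent strategy; NE are the intersections.
The Row player's best responses — vs A: A (payoff 10); vs B: D (payoff 15); vs C: B (payoff 14); vs D: D (payoff 15).
The Column player's best responses — vs A: A (payoff 11); vs B: A (payoff 15); vs C: D (payoff 10); vs D: B (payoff 11).
Mutual best responses occur at (A, A) and (D, B); at each, neither player gains by switching.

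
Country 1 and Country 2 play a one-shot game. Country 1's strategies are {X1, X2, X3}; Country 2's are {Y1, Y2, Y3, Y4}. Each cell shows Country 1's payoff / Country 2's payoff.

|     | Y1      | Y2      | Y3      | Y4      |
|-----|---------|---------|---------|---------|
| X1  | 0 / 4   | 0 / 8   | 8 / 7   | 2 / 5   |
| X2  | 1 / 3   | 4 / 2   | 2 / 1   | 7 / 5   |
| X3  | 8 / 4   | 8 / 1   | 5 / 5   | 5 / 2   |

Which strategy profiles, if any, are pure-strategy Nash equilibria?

Find each player's best response to every opponent strategy; NE are the intersections.
Country 1's best responses — vs Y1: X3 (payoff 8); vs Y2: X3 (payoff 8); vs Y3: X1 (payoff 8); vs Y4: X2 (payoff 7).
Country 2's best responses — vs X1: Y2 (payoff 8); vs X2: Y4 (payoff 5); vs X3: Y3 (payoff 5).
The only mutual best response is (X2, Y4); neither player gains by switching there.

(X2, Y4)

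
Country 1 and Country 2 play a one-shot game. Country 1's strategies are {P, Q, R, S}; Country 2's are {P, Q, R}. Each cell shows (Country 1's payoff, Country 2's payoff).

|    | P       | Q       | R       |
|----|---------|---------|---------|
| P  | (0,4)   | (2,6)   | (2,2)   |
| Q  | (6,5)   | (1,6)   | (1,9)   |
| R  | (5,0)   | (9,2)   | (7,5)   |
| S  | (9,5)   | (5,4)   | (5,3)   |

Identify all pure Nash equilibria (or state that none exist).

(R, R) and (S, P)

Find each player's best response to every opponent strategy; NE are the intersections.
Country 1's best responses — vs P: S (payoff 9); vs Q: R (payoff 9); vs R: R (payoff 7).
Country 2's best responses — vs P: Q (payoff 6); vs Q: R (payoff 9); vs R: R (payoff 5); vs S: P (payoff 5).
Mutual best responses occur at (R, R) and (S, P); at each, neither player gains by switching.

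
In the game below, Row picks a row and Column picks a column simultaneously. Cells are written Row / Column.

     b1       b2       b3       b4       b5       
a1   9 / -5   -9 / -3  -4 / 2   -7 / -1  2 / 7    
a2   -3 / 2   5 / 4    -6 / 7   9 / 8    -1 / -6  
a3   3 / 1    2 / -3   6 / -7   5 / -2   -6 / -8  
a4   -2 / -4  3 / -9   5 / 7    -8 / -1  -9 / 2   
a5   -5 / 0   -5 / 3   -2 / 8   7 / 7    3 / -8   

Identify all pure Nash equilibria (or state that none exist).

(a2, b4)

Find each player's best response to every opponent strategy; NE are the intersections.
Row's best responses — vs b1: a1 (payoff 9); vs b2: a2 (payoff 5); vs b3: a3 (payoff 6); vs b4: a2 (payoff 9); vs b5: a5 (payoff 3).
Column's best responses — vs a1: b5 (payoff 7); vs a2: b4 (payoff 8); vs a3: b1 (payoff 1); vs a4: b3 (payoff 7); vs a5: b3 (payoff 8).
The only mutual best response is (a2, b4); neither player gains by switching there.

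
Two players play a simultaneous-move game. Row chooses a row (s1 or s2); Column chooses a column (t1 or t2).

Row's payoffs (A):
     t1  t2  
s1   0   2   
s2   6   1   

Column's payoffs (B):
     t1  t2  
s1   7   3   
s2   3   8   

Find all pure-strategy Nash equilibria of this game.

Find each player's best response to every opponent strategy; NE are the intersections.
Row's best responses — vs t1: s2 (payoff 6); vs t2: s1 (payoff 2).
Column's best responses — vs s1: t1 (payoff 7); vs s2: t2 (payoff 8).
No cell has both players best-responding. For instance, Row's best reply to t2 is s1, but against s1 Column prefers t1 over t2.

No pure-strategy Nash equilibrium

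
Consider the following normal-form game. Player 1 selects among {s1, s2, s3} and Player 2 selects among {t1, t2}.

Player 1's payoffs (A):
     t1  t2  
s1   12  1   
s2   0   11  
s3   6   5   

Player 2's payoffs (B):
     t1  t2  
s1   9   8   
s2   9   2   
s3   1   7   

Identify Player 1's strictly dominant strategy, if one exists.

None

Check whether one of Player 1's strategies beats all alternatives regardless of what the opponent does.
s1 is not dominant: against t2, s2 gives 11 > 1.
s2 is not dominant: against t1, s1 gives 12 > 0.
s3 is not dominant: against t1, s1 gives 12 > 6.
No single strategy is best against every opponent action.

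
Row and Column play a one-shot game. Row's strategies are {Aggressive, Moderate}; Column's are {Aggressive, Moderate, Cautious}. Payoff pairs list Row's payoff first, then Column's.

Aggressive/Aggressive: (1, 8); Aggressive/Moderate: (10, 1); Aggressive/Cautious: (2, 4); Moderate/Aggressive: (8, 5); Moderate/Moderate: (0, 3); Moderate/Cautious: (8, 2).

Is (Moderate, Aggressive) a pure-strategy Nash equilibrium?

Holding Column at Aggressive: Row gets 8 from Moderate, versus 1 from Aggressive. No profitable deviation for Row.
Holding Row at Moderate: Column gets 5 from Aggressive, versus 3 from Moderate, 2 from Cautious. No profitable deviation for Column either.

Yes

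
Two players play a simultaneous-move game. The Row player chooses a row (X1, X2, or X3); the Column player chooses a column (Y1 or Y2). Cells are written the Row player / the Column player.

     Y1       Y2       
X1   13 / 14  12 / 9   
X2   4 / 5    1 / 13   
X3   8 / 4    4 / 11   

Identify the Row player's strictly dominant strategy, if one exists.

X1

Check whether one of the Row player's strategies beats all alternatives regardless of what the opponent does.
X1 strictly dominates: vs Y1: 13 > each of {4, 8}; vs Y2: 12 > each of {1, 4}.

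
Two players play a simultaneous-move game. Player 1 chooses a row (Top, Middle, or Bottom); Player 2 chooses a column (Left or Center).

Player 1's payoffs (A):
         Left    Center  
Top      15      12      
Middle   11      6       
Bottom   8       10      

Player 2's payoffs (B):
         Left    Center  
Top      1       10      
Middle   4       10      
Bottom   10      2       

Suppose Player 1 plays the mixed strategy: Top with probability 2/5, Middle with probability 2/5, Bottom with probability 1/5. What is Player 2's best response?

Compute Player 2's expected payoff from each pure strategy against the given mix.
Left: (2/5)·1 + (2/5)·4 + (1/5)·10 = 4
Center: (2/5)·10 + (2/5)·10 + (1/5)·2 = 42/5
Highest expected payoff is 42/5, from Center.

Center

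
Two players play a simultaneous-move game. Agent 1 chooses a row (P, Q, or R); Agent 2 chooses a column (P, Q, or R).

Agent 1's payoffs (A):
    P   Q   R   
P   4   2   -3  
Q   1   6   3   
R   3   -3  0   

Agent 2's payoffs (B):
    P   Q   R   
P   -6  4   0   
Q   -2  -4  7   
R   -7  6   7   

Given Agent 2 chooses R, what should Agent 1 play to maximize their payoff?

Q

With Agent 2 fixed at R, Agent 1's payoffs are: P → -3, Q → 3, R → 0.
The maximum is 3, achieved by Q.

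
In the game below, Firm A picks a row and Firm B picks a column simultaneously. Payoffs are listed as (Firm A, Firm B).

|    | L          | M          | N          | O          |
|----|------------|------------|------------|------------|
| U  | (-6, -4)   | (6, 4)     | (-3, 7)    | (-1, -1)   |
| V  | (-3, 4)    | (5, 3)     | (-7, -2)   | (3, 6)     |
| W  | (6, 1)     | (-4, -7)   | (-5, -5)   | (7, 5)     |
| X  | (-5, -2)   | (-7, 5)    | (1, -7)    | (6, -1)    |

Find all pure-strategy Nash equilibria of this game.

(W, O)

A profile is a Nash equilibrium when each player is best-responding to the other.
Firm A's best responses — vs L: W (payoff 6); vs M: U (payoff 6); vs N: X (payoff 1); vs O: W (payoff 7).
Firm B's best responses — vs U: N (payoff 7); vs V: O (payoff 6); vs W: O (payoff 5); vs X: M (payoff 5).
The only mutual best response is (W, O); neither player gains by switching there.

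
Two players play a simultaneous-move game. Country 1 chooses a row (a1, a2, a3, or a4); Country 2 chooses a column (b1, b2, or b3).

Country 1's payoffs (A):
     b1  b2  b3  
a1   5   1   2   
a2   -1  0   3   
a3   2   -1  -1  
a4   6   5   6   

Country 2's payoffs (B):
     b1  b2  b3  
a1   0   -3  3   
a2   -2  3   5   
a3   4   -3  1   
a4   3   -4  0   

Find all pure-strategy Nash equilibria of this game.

(a4, b1)

Check mutual best responses: a cell is a NE iff neither player can gain by unilaterally deviating.
Country 1's best responses — vs b1: a4 (payoff 6); vs b2: a4 (payoff 5); vs b3: a4 (payoff 6).
Country 2's best responses — vs a1: b3 (payoff 3); vs a2: b3 (payoff 5); vs a3: b1 (payoff 4); vs a4: b1 (payoff 3).
The only mutual best response is (a4, b1); neither player gains by switching there.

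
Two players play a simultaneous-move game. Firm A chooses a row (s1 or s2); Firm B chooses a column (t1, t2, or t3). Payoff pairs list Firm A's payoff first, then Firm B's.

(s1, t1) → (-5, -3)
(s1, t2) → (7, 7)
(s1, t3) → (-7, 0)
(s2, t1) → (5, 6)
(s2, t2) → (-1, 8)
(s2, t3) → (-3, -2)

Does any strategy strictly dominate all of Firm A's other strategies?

Check whether one of Firm A's strategies beats all alternatives regardless of what the opponent does.
s1 is not dominant: against t1, s2 gives 5 > -5.
s2 is not dominant: against t2, s1 gives 7 > -1.
No single strategy is best against every opponent action.

No strictly dominant strategy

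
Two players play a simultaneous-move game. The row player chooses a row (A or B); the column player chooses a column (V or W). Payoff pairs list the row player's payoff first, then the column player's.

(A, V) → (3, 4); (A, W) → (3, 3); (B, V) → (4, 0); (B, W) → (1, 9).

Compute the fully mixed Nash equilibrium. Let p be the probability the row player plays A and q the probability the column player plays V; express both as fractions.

In a mixed NE each player is indifferent between their pure strategies, so the opponent's mix sets the indifference.
The column player indifferent between V and W: p·4 + (1−p)·0 = p·3 + (1−p)·9 ⟹ 0 + 4p = 9 + (-6)p ⟹ p = 9/10.
The row player indifferent between A and B: q·3 + (1−q)·3 = q·4 + (1−q)·1 ⟹ 3 + 0q = 1 + 3q ⟹ q = 2/3.

p = 9/10, q = 2/3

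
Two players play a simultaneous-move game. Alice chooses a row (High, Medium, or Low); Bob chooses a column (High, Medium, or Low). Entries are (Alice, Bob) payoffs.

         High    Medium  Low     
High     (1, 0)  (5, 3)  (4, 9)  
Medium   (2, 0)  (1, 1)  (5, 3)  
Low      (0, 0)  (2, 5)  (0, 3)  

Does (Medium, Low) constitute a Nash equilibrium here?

Holding Bob at Low: Alice gets 5 from Medium, versus 4 from High, 0 from Low. No profitable deviation for Alice.
Holding Alice at Medium: Bob gets 3 from Low, versus 0 from High, 1 from Medium. No profitable deviation for Bob either.

Yes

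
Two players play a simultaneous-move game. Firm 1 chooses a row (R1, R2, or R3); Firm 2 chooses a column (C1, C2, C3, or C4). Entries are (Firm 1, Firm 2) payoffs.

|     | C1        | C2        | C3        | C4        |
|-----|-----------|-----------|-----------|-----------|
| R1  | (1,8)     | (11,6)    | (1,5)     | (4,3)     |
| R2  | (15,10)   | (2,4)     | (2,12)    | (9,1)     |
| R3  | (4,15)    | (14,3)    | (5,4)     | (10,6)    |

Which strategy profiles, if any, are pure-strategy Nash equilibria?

Find each player's best response to every opponent strategy; NE are the intersections.
Firm 1's best responses — vs C1: R2 (payoff 15); vs C2: R3 (payoff 14); vs C3: R3 (payoff 5); vs C4: R3 (payoff 10).
Firm 2's best responses — vs R1: C1 (payoff 8); vs R2: C3 (payoff 12); vs R3: C1 (payoff 15).
No cell has both players best-responding. For instance, Firm 1's best reply to C2 is R3, but against R3 Firm 2 prefers C1 over C2.

There is no pure-strategy Nash equilibrium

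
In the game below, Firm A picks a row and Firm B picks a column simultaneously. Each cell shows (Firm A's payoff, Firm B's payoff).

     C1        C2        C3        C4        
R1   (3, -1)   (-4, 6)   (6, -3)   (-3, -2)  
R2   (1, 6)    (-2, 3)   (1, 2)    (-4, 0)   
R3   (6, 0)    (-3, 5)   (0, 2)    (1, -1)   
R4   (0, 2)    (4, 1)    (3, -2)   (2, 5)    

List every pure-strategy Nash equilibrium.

(R4, C4)

Check mutual best responses: a cell is a NE iff neither player can gain by unilaterally deviating.
Firm A's best responses — vs C1: R3 (payoff 6); vs C2: R4 (payoff 4); vs C3: R1 (payoff 6); vs C4: R4 (payoff 2).
Firm B's best responses — vs R1: C2 (payoff 6); vs R2: C1 (payoff 6); vs R3: C2 (payoff 5); vs R4: C4 (payoff 5).
The only mutual best response is (R4, C4); neither player gains by switching there.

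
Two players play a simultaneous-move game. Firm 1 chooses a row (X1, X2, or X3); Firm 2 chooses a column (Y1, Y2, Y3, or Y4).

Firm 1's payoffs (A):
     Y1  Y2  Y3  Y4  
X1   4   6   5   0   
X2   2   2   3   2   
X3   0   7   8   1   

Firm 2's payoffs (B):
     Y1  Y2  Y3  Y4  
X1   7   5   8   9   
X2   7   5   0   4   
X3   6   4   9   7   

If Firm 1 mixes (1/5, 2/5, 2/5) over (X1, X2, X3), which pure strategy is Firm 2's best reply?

Compute Firm 2's expected payoff from each pure strategy against the given mix.
Y1: (1/5)·7 + (2/5)·7 + (2/5)·6 = 33/5
Y2: (1/5)·5 + (2/5)·5 + (2/5)·4 = 23/5
Y3: (1/5)·8 + (2/5)·0 + (2/5)·9 = 26/5
Y4: (1/5)·9 + (2/5)·4 + (2/5)·7 = 31/5
Highest expected payoff is 33/5, from Y1.

Y1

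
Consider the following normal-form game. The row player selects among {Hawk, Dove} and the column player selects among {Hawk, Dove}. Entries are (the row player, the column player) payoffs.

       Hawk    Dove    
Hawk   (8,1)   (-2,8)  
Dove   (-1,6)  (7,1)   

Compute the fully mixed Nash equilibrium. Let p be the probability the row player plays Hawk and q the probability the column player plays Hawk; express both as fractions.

p = 5/12, q = 1/2

Each player's mixing probability is pinned down by making the *other* player indifferent.
The column player indifferent between Hawk and Dove: p·1 + (1−p)·6 = p·8 + (1−p)·1 ⟹ 6 + (-5)p = 1 + 7p ⟹ p = 5/12.
The row player indifferent between Hawk and Dove: q·8 + (1−q)·(-2) = q·(-1) + (1−q)·7 ⟹ (-2) + 10q = 7 + (-8)q ⟹ q = 1/2.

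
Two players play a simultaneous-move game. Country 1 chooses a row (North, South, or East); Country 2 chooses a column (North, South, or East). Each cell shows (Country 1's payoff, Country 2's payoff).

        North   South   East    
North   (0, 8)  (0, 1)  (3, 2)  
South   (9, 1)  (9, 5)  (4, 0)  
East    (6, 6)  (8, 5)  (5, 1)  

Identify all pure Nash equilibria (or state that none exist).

(South, South)

Check mutual best responses: a cell is a NE iff neither player can gain by unilaterally deviating.
Country 1's best responses — vs North: South (payoff 9); vs South: South (payoff 9); vs East: East (payoff 5).
Country 2's best responses — vs North: North (payoff 8); vs South: South (payoff 5); vs East: North (payoff 6).
The only mutual best response is (South, South); neither player gains by switching there.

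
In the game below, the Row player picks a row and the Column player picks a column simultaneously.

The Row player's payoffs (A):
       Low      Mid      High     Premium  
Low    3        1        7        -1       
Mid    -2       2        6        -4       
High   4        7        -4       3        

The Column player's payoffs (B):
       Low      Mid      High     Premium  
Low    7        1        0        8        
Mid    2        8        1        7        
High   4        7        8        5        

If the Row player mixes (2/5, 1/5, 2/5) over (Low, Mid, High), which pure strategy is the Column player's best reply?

The Column player's best reply maximizes expected payoff against the mix.
Low: (2/5)·7 + (1/5)·2 + (2/5)·4 = 24/5
Mid: (2/5)·1 + (1/5)·8 + (2/5)·7 = 24/5
High: (2/5)·0 + (1/5)·1 + (2/5)·8 = 17/5
Premium: (2/5)·8 + (1/5)·7 + (2/5)·5 = 33/5
Highest expected payoff is 33/5, from Premium.

Premium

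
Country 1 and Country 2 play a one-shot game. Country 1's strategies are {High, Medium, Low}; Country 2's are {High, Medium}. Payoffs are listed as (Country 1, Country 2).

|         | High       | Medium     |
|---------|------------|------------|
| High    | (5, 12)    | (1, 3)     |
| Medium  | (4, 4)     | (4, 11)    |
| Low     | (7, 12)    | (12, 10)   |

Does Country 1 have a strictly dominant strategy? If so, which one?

Low

Check whether one of Country 1's strategies beats all alternatives regardless of what the opponent does.
Low strictly dominates: vs High: 7 > each of {5, 4}; vs Medium: 12 > each of {1, 4}.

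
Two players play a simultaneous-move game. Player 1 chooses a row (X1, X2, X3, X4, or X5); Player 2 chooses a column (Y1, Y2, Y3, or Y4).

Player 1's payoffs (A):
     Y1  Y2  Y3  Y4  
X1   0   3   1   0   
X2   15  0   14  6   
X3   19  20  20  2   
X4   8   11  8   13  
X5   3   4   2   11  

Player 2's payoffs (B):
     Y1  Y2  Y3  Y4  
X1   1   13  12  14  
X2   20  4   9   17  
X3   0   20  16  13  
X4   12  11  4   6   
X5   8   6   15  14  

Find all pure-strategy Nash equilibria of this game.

A profile is a Nash equilibrium when each player is best-responding to the other.
Player 1's best responses — vs Y1: X3 (payoff 19); vs Y2: X3 (payoff 20); vs Y3: X3 (payoff 20); vs Y4: X4 (payoff 13).
Player 2's best responses — vs X1: Y4 (payoff 14); vs X2: Y1 (payoff 20); vs X3: Y2 (payoff 20); vs X4: Y1 (payoff 12); vs X5: Y3 (payoff 15).
The only mutual best response is (X3, Y2); neither player gains by switching there.

(X3, Y2)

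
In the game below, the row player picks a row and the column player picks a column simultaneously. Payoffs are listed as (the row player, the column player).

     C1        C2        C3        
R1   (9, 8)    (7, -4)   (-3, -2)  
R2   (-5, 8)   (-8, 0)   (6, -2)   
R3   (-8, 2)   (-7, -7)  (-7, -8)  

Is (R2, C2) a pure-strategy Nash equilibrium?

No

Holding the column player at C2: the row player gets -8 from R2 but could get 7 by switching to R1. The row player has a profitable deviation.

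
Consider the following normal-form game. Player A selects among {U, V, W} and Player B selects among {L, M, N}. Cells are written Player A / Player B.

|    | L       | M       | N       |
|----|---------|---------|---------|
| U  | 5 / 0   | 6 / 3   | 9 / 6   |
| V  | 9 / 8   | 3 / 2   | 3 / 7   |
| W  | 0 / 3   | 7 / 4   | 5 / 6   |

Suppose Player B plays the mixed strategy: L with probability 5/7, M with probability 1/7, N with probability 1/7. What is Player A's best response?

Compute Player A's expected payoff from each pure strategy against the given mix.
U: (5/7)·5 + (1/7)·6 + (1/7)·9 = 40/7
V: (5/7)·9 + (1/7)·3 + (1/7)·3 = 51/7
W: (5/7)·0 + (1/7)·7 + (1/7)·5 = 12/7
Highest expected payoff is 51/7, from V.

V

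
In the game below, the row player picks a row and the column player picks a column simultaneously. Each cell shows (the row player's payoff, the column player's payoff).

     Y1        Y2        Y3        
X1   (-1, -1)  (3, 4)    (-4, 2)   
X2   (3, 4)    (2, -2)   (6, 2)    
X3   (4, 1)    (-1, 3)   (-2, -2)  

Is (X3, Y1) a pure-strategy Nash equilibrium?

No

Holding the column player at Y1: the row player gets 4 from X3, versus -1 from X1, 3 from X2. No profitable deviation for the row player.
Holding the row player at X3: the column player gets 1 from Y1 but could get 3 by switching to Y2. The column player has a profitable deviation.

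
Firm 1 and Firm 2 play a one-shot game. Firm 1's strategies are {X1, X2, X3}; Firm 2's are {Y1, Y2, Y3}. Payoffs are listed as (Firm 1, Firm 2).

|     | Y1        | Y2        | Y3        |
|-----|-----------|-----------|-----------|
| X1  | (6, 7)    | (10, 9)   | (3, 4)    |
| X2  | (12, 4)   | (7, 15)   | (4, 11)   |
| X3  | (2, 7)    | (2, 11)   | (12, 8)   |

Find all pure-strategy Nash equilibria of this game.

(X1, Y2)

Check mutual best responses: a cell is a NE iff neither player can gain by unilaterally deviating.
Firm 1's best responses — vs Y1: X2 (payoff 12); vs Y2: X1 (payoff 10); vs Y3: X3 (payoff 12).
Firm 2's best responses — vs X1: Y2 (payoff 9); vs X2: Y2 (payoff 15); vs X3: Y2 (payoff 11).
The only mutual best response is (X1, Y2); neither player gains by switching there.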